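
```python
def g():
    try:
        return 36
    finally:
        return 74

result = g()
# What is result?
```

Step-by-step execution trace:
1. `g()` enters try: `return 36` sets pending return value 36.
2. Before returning, `finally: return 74` runs and overrides the pending return.
3. g() returns 74 → result = 74.
Result: 74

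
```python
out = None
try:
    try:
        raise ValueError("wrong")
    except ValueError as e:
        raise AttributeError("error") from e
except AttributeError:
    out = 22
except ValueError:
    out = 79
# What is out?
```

Step-by-step execution trace:
1. Inner try raises ValueError; inner `except ValueError as e` catches it.
2. `raise AttributeError(...) from e` raises AttributeError (ValueError is attached as __cause__, but only AttributeError is active).
3. Outer `except AttributeError` matches → out = 22.
4. `except ValueError` is not reached.
Result: 22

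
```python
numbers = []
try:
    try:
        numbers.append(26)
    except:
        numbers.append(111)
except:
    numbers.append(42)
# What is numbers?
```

Step-by-step execution trace:
1. Inner try: `numbers.append(26)` → numbers = [26]. No exception raised.
2. Inner `except` is skipped.
3. Inner try completes normally; outer `except` is skipped.
Result: [26]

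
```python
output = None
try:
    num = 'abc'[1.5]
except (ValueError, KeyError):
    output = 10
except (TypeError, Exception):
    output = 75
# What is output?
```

Step-by-step execution trace:
1. `num = 'abc'[1.5]` raises TypeError.
2. `except (ValueError, KeyError)` does not match TypeError; skipped.
3. `except (TypeError, Exception)` matches (TypeError is in the tuple) → output = 75.
Result: 75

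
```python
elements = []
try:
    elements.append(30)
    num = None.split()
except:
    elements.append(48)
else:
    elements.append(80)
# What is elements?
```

Step-by-step execution trace:
1. try: `elements.append(30)` → elements = [30].
2. `num = None.split()` raises AttributeError.
3. bare `except` matches → `elements.append(48)` → elements = [30, 48].
4. `else` is skipped (an exception was raised).
Result: [30, 48]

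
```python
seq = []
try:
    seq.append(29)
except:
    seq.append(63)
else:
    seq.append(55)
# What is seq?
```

Step-by-step execution trace:
1. try: `seq.append(29)` → seq = [29]. No exception raised.
2. `except` is skipped.
3. `else` runs (try completed without exception): `seq.append(55)` → seq = [29, 55].
Result: [29, 55]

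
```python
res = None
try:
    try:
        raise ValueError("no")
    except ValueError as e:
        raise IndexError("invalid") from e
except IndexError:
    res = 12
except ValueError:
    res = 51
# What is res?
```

Step-by-step execution trace:
1. Inner try raises ValueError; inner `except ValueError as e` catches it.
2. `raise IndexError(...) from e` raises IndexError (ValueError is attached as __cause__, but only IndexError is active).
3. Outer `except IndexError` matches → res = 12.
4. `except ValueError` is not reached.
Result: 12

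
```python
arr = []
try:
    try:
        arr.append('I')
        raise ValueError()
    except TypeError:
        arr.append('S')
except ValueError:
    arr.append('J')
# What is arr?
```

Step-by-step execution trace:
1. Inner try: `arr.append('I')` → arr = ['I'].
2. `raise ValueError()` raises ValueError.
3. Inner `except TypeError` does not match ValueError; exception propagates to outer try.
4. Outer `except ValueError` matches → `arr.append('J')` → arr = ['I', 'J'].
Result: ['I', 'J']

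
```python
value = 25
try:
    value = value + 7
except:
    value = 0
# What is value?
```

Step-by-step execution trace:
1. value starts at 25.
2. try: `value = value + 7` → value = 32. No exception raised.
3. `except` is skipped.
Result: 32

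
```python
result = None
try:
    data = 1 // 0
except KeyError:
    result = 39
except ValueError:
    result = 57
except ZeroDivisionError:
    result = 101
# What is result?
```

Step-by-step execution trace:
1. `data = 1 // 0` raises ZeroDivisionError.
2. `except KeyError` does not match ZeroDivisionError; skipped.
3. `except ValueError` does not match ZeroDivisionError; skipped.
4. `except ZeroDivisionError` matches → result = 101.
Result: 101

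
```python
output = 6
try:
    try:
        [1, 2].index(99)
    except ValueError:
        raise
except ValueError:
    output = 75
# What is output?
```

Step-by-step execution trace:
1. Inner try: `[1, 2].index(99)` raises ValueError.
2. Inner `except ValueError` matches; bare `raise` re-raises the same ValueError.
3. Outer `except ValueError` matches → output = 75.
Result: 75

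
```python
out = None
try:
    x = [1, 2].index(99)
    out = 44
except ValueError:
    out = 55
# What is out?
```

Step-by-step execution trace:
1. `x = [1, 2].index(99)` raises ValueError.
2. `out = 44` is not reached.
3. `except ValueError` matches → out = 55.
Result: 55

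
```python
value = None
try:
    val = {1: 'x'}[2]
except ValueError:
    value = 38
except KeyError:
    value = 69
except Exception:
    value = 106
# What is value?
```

Step-by-step execution trace:
1. `val = {1: 'x'}[2]` raises KeyError.
2. `except ValueError` does not match KeyError; skipped.
3. `except KeyError` matches → value = 69.
4. Remaining except clauses are skipped.
Result: 69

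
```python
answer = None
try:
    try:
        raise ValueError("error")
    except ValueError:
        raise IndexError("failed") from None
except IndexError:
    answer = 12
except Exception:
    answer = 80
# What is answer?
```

Step-by-step execution trace:
1. Inner try raises ValueError; inner `except ValueError` catches it.
2. `raise IndexError(...) from None` raises IndexError (from None suppresses __context__, but the active exception is still IndexError).
3. Outer `except IndexError` matches → answer = 12.
4. `except Exception` is not reached.
Result: 12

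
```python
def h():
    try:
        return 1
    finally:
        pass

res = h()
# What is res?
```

Step-by-step execution trace:
1. `h()` enters try: `return 1` sets pending return value 1.
2. Before returning, `finally: pass` runs (no effect).
3. h() returns 1 → res = 1.
Result: 1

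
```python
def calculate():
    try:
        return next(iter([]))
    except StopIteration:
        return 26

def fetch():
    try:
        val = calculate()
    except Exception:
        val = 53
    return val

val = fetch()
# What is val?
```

Step-by-step execution trace:
1. `fetch()` calls `calculate()`.
2. In calculate: `next(iter([]))` raises StopIteration; `except StopIteration` catches it → returns 26.
3. In fetch: `val = calculate()` → val = 26. No exception reaches fetch.
4. `except Exception` is skipped; fetch returns 26.
5. val = 26.
Result: 26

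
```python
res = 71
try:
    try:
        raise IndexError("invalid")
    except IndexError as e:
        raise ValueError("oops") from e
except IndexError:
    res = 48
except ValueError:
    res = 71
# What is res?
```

Step-by-step execution trace:
1. Inner try raises IndexError; inner `except IndexError as e` catches it.
2. `raise ValueError(...) from e` raises ValueError (IndexError is attached as __cause__, but only ValueError is active).
3. Outer `except IndexError` does not match ValueError; skipped.
4. Outer `except ValueError` matches → res = 71.
Result: 71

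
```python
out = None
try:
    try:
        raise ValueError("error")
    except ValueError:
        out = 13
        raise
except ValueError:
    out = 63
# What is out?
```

Step-by-step execution trace:
1. Inner try: `raise ValueError("error")` raises ValueError.
2. Inner `except ValueError` matches → out = 13.
3. bare `raise` re-raises the same ValueError.
4. Outer `except ValueError` matches → out = 63.
Result: 63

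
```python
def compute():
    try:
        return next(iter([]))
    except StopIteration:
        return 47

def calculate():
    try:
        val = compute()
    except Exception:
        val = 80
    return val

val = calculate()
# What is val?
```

Step-by-step execution trace:
1. `calculate()` calls `compute()`.
2. In compute: `next(iter([]))` raises StopIteration; `except StopIteration` catches it → returns 47.
3. In calculate: `val = compute()` → val = 47. No exception reaches calculate.
4. `except Exception` is skipped; calculate returns 47.
5. val = 47.
Result: 47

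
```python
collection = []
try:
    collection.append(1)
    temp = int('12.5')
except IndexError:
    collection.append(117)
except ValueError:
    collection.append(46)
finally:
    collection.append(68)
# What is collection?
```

Step-by-step execution trace:
1. try: `collection.append(1)` → collection = [1].
2. `temp = int('12.5')` raises ValueError.
3. `except IndexError` does not match ValueError; skipped.
4. `except ValueError` matches → `collection.append(46)` → collection = [1, 46].
5. finally always runs: `collection.append(68)` → collection = [1, 46, 68].
Result: [1, 46, 68]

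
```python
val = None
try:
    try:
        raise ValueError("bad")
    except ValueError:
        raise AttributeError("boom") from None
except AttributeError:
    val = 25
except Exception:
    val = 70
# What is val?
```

Step-by-step execution trace:
1. Inner try raises ValueError; inner `except ValueError` catches it.
2. `raise AttributeError(...) from None` raises AttributeError (from None suppresses __context__, but the active exception is still AttributeError).
3. Outer `except AttributeError` matches → val = 25.
4. `except Exception` is not reached.
Result: 25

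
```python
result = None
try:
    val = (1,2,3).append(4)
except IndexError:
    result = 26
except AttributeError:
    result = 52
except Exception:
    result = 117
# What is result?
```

Step-by-step execution trace:
1. `val = (1,2,3).append(4)` raises AttributeError.
2. `except IndexError` does not match AttributeError; skipped.
3. `except AttributeError` matches → result = 52.
4. Remaining except clauses are skipped.
Result: 52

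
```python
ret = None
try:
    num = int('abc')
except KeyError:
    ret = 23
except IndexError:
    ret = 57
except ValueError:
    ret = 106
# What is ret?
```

Step-by-step execution trace:
1. `num = int('abc')` raises ValueError.
2. `except KeyError` does not match ValueError; skipped.
3. `except IndexError` does not match ValueError; skipped.
4. `except ValueError` matches → ret = 106.
Result: 106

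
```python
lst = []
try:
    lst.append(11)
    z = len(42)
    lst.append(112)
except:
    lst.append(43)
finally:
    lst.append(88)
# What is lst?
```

Step-by-step execution trace:
1. try: `lst.append(11)` → lst = [11].
2. `z = len(42)` raises TypeError; `lst.append(112)` is not reached.
3. bare `except` matches → `lst.append(43)` → lst = [11, 43].
4. finally always runs: `lst.append(88)` → lst = [11, 43, 88].
Result: [11, 43, 88]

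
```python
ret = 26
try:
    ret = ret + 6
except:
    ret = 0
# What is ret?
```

Step-by-step execution trace:
1. ret starts at 26.
2. try: `ret = ret + 6` → ret = 32. No exception raised.
3. `except` is skipped.
Result: 32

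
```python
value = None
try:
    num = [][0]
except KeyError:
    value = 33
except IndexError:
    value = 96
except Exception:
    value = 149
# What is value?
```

Step-by-step execution trace:
1. `num = [][0]` raises IndexError.
2. `except KeyError` does not match IndexError; skipped.
3. `except IndexError` matches → value = 96.
4. Remaining except clauses are skipped.
Result: 96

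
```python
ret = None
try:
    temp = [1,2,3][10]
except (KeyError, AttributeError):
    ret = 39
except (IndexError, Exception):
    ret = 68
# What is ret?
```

Step-by-step execution trace:
1. `temp = [1,2,3][10]` raises IndexError.
2. `except (KeyError, AttributeError)` does not match IndexError; skipped.
3. `except (IndexError, Exception)` matches (IndexError is in the tuple) → ret = 68.
Result: 68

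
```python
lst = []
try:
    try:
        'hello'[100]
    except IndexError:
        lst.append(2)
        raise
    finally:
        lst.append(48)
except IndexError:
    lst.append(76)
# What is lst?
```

Step-by-step execution trace:
1. Inner try: `'hello'[100]` raises IndexError.
2. Inner `except IndexError` matches → `lst.append(2)` → lst = [2].
3. bare `raise` re-raises IndexError.
4. Inner `finally` runs during unwinding: `lst.append(48)` → lst = [2, 48].
5. Outer `except IndexError` matches → `lst.append(76)` → lst = [2, 48, 76].
Result: [2, 48, 76]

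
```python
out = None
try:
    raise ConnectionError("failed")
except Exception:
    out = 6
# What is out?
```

Step-by-step execution trace:
1. `raise ConnectionError(...)` raises ConnectionError.
2. `except Exception` matches (ConnectionError is a subclass of Exception) → out = 6.
Result: 6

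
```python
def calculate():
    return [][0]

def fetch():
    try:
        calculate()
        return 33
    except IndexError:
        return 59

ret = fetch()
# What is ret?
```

Step-by-step execution trace:
1. `fetch()` calls `calculate()`.
2. `calculate()` evaluates `[][0]`, which raises IndexError; it propagates to the caller.
3. `return 33` is not reached.
4. `except IndexError` in fetch matches → returns 59.
5. ret = 59.
Result: 59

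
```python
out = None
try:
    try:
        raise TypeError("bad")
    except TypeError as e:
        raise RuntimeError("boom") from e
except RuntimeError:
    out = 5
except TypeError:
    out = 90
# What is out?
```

Step-by-step execution trace:
1. Inner try raises TypeError; inner `except TypeError as e` catches it.
2. `raise RuntimeError(...) from e` raises RuntimeError (TypeError is attached as __cause__, but only RuntimeError is active).
3. Outer `except RuntimeError` matches → out = 5.
4. `except TypeError` is not reached.
Result: 5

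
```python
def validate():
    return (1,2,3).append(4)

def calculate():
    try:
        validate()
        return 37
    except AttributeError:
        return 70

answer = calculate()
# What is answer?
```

Step-by-step execution trace:
1. `calculate()` calls `validate()`.
2. `validate()` evaluates `(1,2,3).append(4)`, which raises AttributeError; it propagates to the caller.
3. `return 37` is not reached.
4. `except AttributeError` in calculate matches → returns 70.
5. answer = 70.
Result: 70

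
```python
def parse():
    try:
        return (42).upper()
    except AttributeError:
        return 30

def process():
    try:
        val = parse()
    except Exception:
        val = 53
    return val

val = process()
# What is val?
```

Step-by-step execution trace:
1. `process()` calls `parse()`.
2. In parse: `(42).upper()` raises AttributeError; `except AttributeError` catches it → returns 30.
3. In process: `val = parse()` → val = 30. No exception reaches process.
4. `except Exception` is skipped; process returns 30.
5. val = 30.
Result: 30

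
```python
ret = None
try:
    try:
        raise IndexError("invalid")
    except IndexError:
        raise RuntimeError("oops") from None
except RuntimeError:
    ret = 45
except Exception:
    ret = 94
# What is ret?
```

Step-by-step execution trace:
1. Inner try raises IndexError; inner `except IndexError` catches it.
2. `raise RuntimeError(...) from None` raises RuntimeError (from None suppresses __context__, but the active exception is still RuntimeError).
3. Outer `except RuntimeError` matches → ret = 45.
4. `except Exception` is not reached.
Result: 45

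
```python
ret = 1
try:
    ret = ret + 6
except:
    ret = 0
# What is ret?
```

Step-by-step execution trace:
1. ret starts at 1.
2. try: `ret = ret + 6` → ret = 7. No exception raised.
3. `except` is skipped.
Result: 7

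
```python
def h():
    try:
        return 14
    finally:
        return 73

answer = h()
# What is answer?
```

Step-by-step execution trace:
1. `h()` enters try: `return 14` sets pending return value 14.
2. Before returning, `finally: return 73` runs and overrides the pending return.
3. h() returns 73 → answer = 73.
Result: 73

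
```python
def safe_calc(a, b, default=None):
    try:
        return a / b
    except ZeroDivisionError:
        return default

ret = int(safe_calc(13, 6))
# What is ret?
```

Step-by-step execution trace:
1. `safe_calc(13, 6)` enters try: `return 13 / 6` → returns 2.1666666666666665. No exception raised.
2. `except ZeroDivisionError` is skipped.
3. `int(2.1666666666666665)` → 2 → ret = 2.
Result: 2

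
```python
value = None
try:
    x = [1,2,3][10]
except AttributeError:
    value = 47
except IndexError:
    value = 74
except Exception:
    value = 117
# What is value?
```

Step-by-step execution trace:
1. `x = [1,2,3][10]` raises IndexError.
2. `except AttributeError` does not match IndexError; skipped.
3. `except IndexError` matches → value = 74.
4. Remaining except clauses are skipped.
Result: 74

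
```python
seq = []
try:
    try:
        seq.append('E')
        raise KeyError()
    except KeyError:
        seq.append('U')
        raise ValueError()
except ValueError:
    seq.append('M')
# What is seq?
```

Step-by-step execution trace:
1. Inner try: `seq.append('E')` → seq = ['E'].
2. `raise KeyError()` raises KeyError.
3. Inner `except KeyError` matches → `seq.append('U')` → seq = ['E', 'U'].
4. `raise ValueError()` raises ValueError; propagates to outer try.
5. Outer `except ValueError` matches → `seq.append('M')` → seq = ['E', 'U', 'M'].
Result: ['E', 'U', 'M']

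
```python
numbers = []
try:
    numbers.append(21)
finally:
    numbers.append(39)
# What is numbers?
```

Step-by-step execution trace:
1. try: `numbers.append(21)` → numbers = [21].
2. The try body completes without raising.
3. finally always runs: `numbers.append(39)` → numbers = [21, 39].
Result: [21, 39]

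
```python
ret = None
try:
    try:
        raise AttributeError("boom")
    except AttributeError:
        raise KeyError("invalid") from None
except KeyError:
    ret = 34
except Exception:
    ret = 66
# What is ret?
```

Step-by-step execution trace:
1. Inner try raises AttributeError; inner `except AttributeError` catches it.
2. `raise KeyError(...) from None` raises KeyError (from None suppresses __context__, but the active exception is still KeyError).
3. Outer `except KeyError` matches → ret = 34.
4. `except Exception` is not reached.
Result: 34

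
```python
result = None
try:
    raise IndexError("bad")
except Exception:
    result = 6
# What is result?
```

Step-by-step execution trace:
1. `raise IndexError(...)` raises IndexError.
2. `except Exception` matches (IndexError is a subclass of Exception) → result = 6.
Result: 6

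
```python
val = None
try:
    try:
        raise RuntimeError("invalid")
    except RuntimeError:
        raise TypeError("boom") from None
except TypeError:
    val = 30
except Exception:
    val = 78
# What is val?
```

Step-by-step execution trace:
1. Inner try raises RuntimeError; inner `except RuntimeError` catches it.
2. `raise TypeError(...) from None` raises TypeError (from None suppresses __context__, but the active exception is still TypeError).
3. Outer `except TypeError` matches → val = 30.
4. `except Exception` is not reached.
Result: 30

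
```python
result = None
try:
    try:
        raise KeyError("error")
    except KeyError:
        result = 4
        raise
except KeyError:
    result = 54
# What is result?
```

Step-by-step execution trace:
1. Inner try: `raise KeyError("error")` raises KeyError.
2. Inner `except KeyError` matches → result = 4.
3. bare `raise` re-raises the same KeyError.
4. Outer `except KeyError` matches → result = 54.
Result: 54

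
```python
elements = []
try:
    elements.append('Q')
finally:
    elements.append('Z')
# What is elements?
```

Step-by-step execution trace:
1. try: `elements.append('Q')` → elements = ['Q'].
2. The try body completes without raising.
3. finally always runs: `elements.append('Z')` → elements = ['Q', 'Z'].
Result: ['Q', 'Z']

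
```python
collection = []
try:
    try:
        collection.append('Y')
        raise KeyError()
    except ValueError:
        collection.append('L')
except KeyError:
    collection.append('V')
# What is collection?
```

Step-by-step execution trace:
1. Inner try: `collection.append('Y')` → collection = ['Y'].
2. `raise KeyError()` raises KeyError.
3. Inner `except ValueError` does not match KeyError; exception propagates to outer try.
4. Outer `except KeyError` matches → `collection.append('V')` → collection = ['Y', 'V'].
Result: ['Y', 'V']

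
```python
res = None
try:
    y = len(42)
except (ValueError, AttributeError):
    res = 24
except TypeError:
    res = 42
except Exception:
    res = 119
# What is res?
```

Step-by-step execution trace:
1. `y = len(42)` raises TypeError.
2. `except (ValueError, AttributeError)` does not match TypeError; skipped.
3. `except TypeError` matches (exact type match) → res = 42.
4. `except Exception` is not reached.
Result: 42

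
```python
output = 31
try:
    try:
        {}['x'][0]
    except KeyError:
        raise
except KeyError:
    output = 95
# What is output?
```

Step-by-step execution trace:
1. Inner try: `{}['x'][0]` raises KeyError.
2. Inner `except KeyError` matches; bare `raise` re-raises the same KeyError.
3. Outer `except KeyError` matches → output = 95.
Result: 95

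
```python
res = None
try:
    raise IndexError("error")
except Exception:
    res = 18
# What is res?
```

Step-by-step execution trace:
1. `raise IndexError(...)` raises IndexError.
2. `except Exception` matches (IndexError is a subclass of Exception) → res = 18.
Result: 18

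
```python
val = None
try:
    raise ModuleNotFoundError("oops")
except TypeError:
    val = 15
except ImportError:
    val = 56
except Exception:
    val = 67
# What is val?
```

Step-by-step execution trace:
1. `raise ModuleNotFoundError(...)` raises ModuleNotFoundError.
2. `except TypeError` does not match (ModuleNotFoundError is not a subclass of TypeError); skipped.
3. `except ImportError` matches (ModuleNotFoundError is a subclass of ImportError) → val = 56.
4. `except Exception` is not reached.
Result: 56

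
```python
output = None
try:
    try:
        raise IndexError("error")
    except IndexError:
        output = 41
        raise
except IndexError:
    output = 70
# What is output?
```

Step-by-step execution trace:
1. Inner try: `raise IndexError("error")` raises IndexError.
2. Inner `except IndexError` matches → output = 41.
3. bare `raise` re-raises the same IndexError.
4. Outer `except IndexError` matches → output = 70.
Result: 70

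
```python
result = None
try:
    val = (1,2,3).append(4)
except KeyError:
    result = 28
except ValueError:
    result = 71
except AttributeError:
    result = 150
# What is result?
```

Step-by-step execution trace:
1. `val = (1,2,3).append(4)` raises AttributeError.
2. `except KeyError` does not match AttributeError; skipped.
3. `except ValueError` does not match AttributeError; skipped.
4. `except AttributeError` matches → result = 150.
Result: 150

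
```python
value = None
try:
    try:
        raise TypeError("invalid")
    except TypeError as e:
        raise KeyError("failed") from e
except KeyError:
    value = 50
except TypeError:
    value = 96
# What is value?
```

Step-by-step execution trace:
1. Inner try raises TypeError; inner `except TypeError as e` catches it.
2. `raise KeyError(...) from e` raises KeyError (TypeError is attached as __cause__, but only KeyError is active).
3. Outer `except KeyError` matches → value = 50.
4. `except TypeError` is not reached.
Result: 50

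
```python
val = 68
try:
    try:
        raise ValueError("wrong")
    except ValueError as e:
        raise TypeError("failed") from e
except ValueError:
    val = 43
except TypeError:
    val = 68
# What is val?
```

Step-by-step execution trace:
1. Inner try raises ValueError; inner `except ValueError as e` catches it.
2. `raise TypeError(...) from e` raises TypeError (ValueError is attached as __cause__, but only TypeError is active).
3. Outer `except ValueError` does not match TypeError; skipped.
4. Outer `except TypeError` matches → val = 68.
Result: 68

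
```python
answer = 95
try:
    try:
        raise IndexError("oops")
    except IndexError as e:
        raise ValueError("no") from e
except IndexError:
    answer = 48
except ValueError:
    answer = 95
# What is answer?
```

Step-by-step execution trace:
1. Inner try raises IndexError; inner `except IndexError as e` catches it.
2. `raise ValueError(...) from e` raises ValueError (IndexError is attached as __cause__, but only ValueError is active).
3. Outer `except IndexError` does not match ValueError; skipped.
4. Outer `except ValueError` matches → answer = 95.
Result: 95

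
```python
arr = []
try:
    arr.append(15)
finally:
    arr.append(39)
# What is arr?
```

Step-by-step execution trace:
1. try: `arr.append(15)` → arr = [15].
2. The try body completes without raising.
3. finally always runs: `arr.append(39)` → arr = [15, 39].
Result: [15, 39]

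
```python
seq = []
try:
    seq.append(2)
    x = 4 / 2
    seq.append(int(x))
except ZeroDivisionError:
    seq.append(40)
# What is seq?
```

Step-by-step execution trace:
1. try: `seq.append(2)` → seq = [2].
2. `x = 4 / 2` → x = 2.0. No exception raised.
3. `seq.append(int(x))` → seq = [2, 2].
4. `except ZeroDivisionError` is skipped (no exception was raised).
Result: [2, 2]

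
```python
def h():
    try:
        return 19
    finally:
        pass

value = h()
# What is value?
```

Step-by-step execution trace:
1. `h()` enters try: `return 19` sets pending return value 19.
2. Before returning, `finally: pass` runs (no effect).
3. h() returns 19 → value = 19.
Result: 19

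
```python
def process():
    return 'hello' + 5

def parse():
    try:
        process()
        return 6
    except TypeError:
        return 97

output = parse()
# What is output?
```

Step-by-step execution trace:
1. `parse()` calls `process()`.
2. `process()` evaluates `'hello' + 5`, which raises TypeError; it propagates to the caller.
3. `return 6` is not reached.
4. `except TypeError` in parse matches → returns 97.
5. output = 97.
Result: 97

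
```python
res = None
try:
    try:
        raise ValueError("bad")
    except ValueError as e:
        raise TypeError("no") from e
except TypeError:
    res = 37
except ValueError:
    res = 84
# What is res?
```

Step-by-step execution trace:
1. Inner try raises ValueError; inner `except ValueError as e` catches it.
2. `raise TypeError(...) from e` raises TypeError (ValueError is attached as __cause__, but only TypeError is active).
3. Outer `except TypeError` matches → res = 37.
4. `except ValueError` is not reached.
Result: 37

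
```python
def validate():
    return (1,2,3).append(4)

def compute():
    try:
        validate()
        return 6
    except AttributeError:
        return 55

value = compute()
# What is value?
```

Step-by-step execution trace:
1. `compute()` calls `validate()`.
2. `validate()` evaluates `(1,2,3).append(4)`, which raises AttributeError; it propagates to the caller.
3. `return 6` is not reached.
4. `except AttributeError` in compute matches → returns 55.
5. value = 55.
Result: 55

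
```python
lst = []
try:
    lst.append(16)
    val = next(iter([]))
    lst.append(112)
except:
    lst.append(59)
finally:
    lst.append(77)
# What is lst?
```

Step-by-step execution trace:
1. try: `lst.append(16)` → lst = [16].
2. `val = next(iter([]))` raises StopIteration; `lst.append(112)` is not reached.
3. bare `except` matches → `lst.append(59)` → lst = [16, 59].
4. finally always runs: `lst.append(77)` → lst = [16, 59, 77].
Result: [16, 59, 77]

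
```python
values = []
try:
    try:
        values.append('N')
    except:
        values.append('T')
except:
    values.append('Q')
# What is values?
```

Step-by-step execution trace:
1. Inner try: `values.append('N')` → values = ['N']. No exception raised.
2. Inner `except` is skipped.
3. Inner try completes normally; outer `except` is skipped.
Result: ['N']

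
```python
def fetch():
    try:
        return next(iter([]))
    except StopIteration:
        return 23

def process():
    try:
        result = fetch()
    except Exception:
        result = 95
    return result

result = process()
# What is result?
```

Step-by-step execution trace:
1. `process()` calls `fetch()`.
2. In fetch: `next(iter([]))` raises StopIteration; `except StopIteration` catches it → returns 23.
3. In process: `result = fetch()` → result = 23. No exception reaches process.
4. `except Exception` is skipped; process returns 23.
5. result = 23.
Result: 23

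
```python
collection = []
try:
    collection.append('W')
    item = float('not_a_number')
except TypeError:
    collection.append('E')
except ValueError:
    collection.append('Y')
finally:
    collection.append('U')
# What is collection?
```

Step-by-step execution trace:
1. try: `collection.append('W')` → collection = ['W'].
2. `item = float('not_a_number')` raises ValueError.
3. `except TypeError` does not match ValueError; skipped.
4. `except ValueError` matches → `collection.append('Y')` → collection = ['W', 'Y'].
5. finally always runs: `collection.append('U')` → collection = ['W', 'Y', 'U'].
Result: ['W', 'Y', 'U']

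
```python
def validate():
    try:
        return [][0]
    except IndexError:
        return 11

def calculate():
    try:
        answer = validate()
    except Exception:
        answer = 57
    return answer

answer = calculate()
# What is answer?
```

Step-by-step execution trace:
1. `calculate()` calls `validate()`.
2. In validate: `[][0]` raises IndexError; `except IndexError` catches it → returns 11.
3. In calculate: `answer = validate()` → answer = 11. No exception reaches calculate.
4. `except Exception` is skipped; calculate returns 11.
5. answer = 11.
Result: 11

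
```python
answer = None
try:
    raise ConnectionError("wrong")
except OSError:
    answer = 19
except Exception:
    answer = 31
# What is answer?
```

Step-by-step execution trace:
1. `raise ConnectionError(...)` raises ConnectionError.
2. `except OSError` matches (ConnectionError is a subclass of OSError) → answer = 19.
3. `except Exception` is not reached.
Result: 19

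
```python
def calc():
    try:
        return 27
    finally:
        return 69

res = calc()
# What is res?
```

Step-by-step execution trace:
1. `calc()` enters try: `return 27` sets pending return value 27.
2. Before returning, `finally: return 69` runs and overrides the pending return.
3. calc() returns 69 → res = 69.
Result: 69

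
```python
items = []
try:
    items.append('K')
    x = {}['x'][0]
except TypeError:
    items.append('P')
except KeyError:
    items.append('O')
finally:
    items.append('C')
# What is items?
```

Step-by-step execution trace:
1. try: `items.append('K')` → items = ['K'].
2. `x = {}['x'][0]` raises KeyError.
3. `except TypeError` does not match KeyError; skipped.
4. `except KeyError` matches → `items.append('O')` → items = ['K', 'O'].
5. finally always runs: `items.append('C')` → items = ['K', 'O', 'C'].
Result: ['K', 'O', 'C']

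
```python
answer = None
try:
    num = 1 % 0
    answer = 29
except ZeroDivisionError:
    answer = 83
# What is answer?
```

Step-by-step execution trace:
1. `num = 1 % 0` raises ZeroDivisionError.
2. `answer = 29` is not reached.
3. `except ZeroDivisionError` matches → answer = 83.
Result: 83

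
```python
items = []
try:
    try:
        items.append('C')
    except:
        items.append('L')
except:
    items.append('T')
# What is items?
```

Step-by-step execution trace:
1. Inner try: `items.append('C')` → items = ['C']. No exception raised.
2. Inner `except` is skipped.
3. Inner try completes normally; outer `except` is skipped.
Result: ['C']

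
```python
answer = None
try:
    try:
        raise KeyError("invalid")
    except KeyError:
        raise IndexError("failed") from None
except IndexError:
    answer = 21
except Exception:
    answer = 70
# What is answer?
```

Step-by-step execution trace:
1. Inner try raises KeyError; inner `except KeyError` catches it.
2. `raise IndexError(...) from None` raises IndexError (from None suppresses __context__, but the active exception is still IndexError).
3. Outer `except IndexError` matches → answer = 21.
4. `except Exception` is not reached.
Result: 21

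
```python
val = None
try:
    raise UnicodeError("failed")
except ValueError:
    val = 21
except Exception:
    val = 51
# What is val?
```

Step-by-step execution trace:
1. `raise UnicodeError(...)` raises UnicodeError.
2. `except ValueError` matches (UnicodeError is a subclass of ValueError) → val = 21.
3. `except Exception` is not reached.
Result: 21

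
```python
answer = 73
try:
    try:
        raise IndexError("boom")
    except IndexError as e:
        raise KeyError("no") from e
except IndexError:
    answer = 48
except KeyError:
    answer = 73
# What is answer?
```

Step-by-step execution trace:
1. Inner try raises IndexError; inner `except IndexError as e` catches it.
2. `raise KeyError(...) from e` raises KeyError (IndexError is attached as __cause__, but only KeyError is active).
3. Outer `except IndexError` does not match KeyError; skipped.
4. Outer `except KeyError` matches → answer = 73.
Result: 73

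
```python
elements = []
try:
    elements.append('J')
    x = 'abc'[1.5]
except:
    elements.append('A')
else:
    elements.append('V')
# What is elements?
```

Step-by-step execution trace:
1. try: `elements.append('J')` → elements = ['J'].
2. `x = 'abc'[1.5]` raises TypeError.
3. bare `except` matches → `elements.append('A')` → elements = ['J', 'A'].
4. `else` is skipped (an exception was raised).
Result: ['J', 'A']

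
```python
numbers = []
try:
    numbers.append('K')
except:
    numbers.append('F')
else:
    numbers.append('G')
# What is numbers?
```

Step-by-step execution trace:
1. try: `numbers.append('K')` → numbers = ['K']. No exception raised.
2. `except` is skipped.
3. `else` runs (try completed without exception): `numbers.append('G')` → numbers = ['K', 'G'].
Result: ['K', 'G']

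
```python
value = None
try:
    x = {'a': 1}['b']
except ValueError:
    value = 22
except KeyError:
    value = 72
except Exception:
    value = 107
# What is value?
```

Step-by-step execution trace:
1. `x = {'a': 1}['b']` raises KeyError.
2. `except ValueError` does not match KeyError; skipped.
3. `except KeyError` matches → value = 72.
4. Remaining except clauses are skipped.
Result: 72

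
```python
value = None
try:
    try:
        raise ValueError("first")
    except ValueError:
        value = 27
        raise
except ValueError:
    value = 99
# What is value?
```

Step-by-step execution trace:
1. Inner try: `raise ValueError("first")` raises ValueError.
2. Inner `except ValueError` matches → value = 27.
3. bare `raise` re-raises the same ValueError.
4. Outer `except ValueError` matches → value = 99.
Result: 99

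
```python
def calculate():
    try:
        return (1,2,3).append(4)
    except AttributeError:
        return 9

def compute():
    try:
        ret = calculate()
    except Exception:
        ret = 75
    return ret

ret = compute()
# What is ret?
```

Step-by-step execution trace:
1. `compute()` calls `calculate()`.
2. In calculate: `(1,2,3).append(4)` raises AttributeError; `except AttributeError` catches it → returns 9.
3. In compute: `ret = calculate()` → ret = 9. No exception reaches compute.
4. `except Exception` is skipped; compute returns 9.
5. ret = 9.
Result: 9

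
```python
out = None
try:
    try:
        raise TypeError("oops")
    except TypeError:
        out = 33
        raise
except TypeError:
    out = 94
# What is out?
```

Step-by-step execution trace:
1. Inner try: `raise TypeError("oops")` raises TypeError.
2. Inner `except TypeError` matches → out = 33.
3. bare `raise` re-raises the same TypeError.
4. Outer `except TypeError` matches → out = 94.
Result: 94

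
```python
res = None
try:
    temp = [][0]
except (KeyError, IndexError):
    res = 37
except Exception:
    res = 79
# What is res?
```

Step-by-step execution trace:
1. `temp = [][0]` raises IndexError.
2. `except (KeyError, IndexError)` matches (IndexError is in the tuple) → res = 37.
3. `except Exception` is not reached.
Result: 37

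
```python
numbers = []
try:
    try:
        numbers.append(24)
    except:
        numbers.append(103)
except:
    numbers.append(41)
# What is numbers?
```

Step-by-step execution trace:
1. Inner try: `numbers.append(24)` → numbers = [24]. No exception raised.
2. Inner `except` is skipped.
3. Inner try completes normally; outer `except` is skipped.
Result: [24]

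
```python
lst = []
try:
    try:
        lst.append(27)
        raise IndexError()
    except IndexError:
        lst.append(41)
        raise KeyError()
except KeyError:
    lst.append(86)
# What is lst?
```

Step-by-step execution trace:
1. Inner try: `lst.append(27)` → lst = [27].
2. `raise IndexError()` raises IndexError.
3. Inner `except IndexError` matches → `lst.append(41)` → lst = [27, 41].
4. `raise KeyError()` raises KeyError; propagates to outer try.
5. Outer `except KeyError` matches → `lst.append(86)` → lst = [27, 41, 86].
Result: [27, 41, 86]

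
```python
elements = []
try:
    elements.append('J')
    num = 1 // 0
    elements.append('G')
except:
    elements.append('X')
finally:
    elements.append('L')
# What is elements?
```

Step-by-step execution trace:
1. try: `elements.append('J')` → elements = ['J'].
2. `num = 1 // 0` raises ZeroDivisionError; `elements.append('G')` is not reached.
3. bare `except` matches → `elements.append('X')` → elements = ['J', 'X'].
4. finally always runs: `elements.append('L')` → elements = ['J', 'X', 'L'].
Result: ['J', 'X', 'L']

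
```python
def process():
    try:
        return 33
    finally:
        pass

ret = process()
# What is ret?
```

Step-by-step execution trace:
1. `process()` enters try: `return 33` sets pending return value 33.
2. Before returning, `finally: pass` runs (no effect).
3. process() returns 33 → ret = 33.
Result: 33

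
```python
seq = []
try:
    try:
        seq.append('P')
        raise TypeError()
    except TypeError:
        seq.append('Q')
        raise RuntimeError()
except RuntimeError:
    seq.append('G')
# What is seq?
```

Step-by-step execution trace:
1. Inner try: `seq.append('P')` → seq = ['P'].
2. `raise TypeError()` raises TypeError.
3. Inner `except TypeError` matches → `seq.append('Q')` → seq = ['P', 'Q'].
4. `raise RuntimeError()` raises RuntimeError; propagates to outer try.
5. Outer `except RuntimeError` matches → `seq.append('G')` → seq = ['P', 'Q', 'G'].
Result: ['P', 'Q', 'G']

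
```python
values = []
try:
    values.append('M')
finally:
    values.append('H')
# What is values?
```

Step-by-step execution trace:
1. try: `values.append('M')` → values = ['M'].
2. The try body completes without raising.
3. finally always runs: `values.append('H')` → values = ['M', 'H'].
Result: ['M', 'H']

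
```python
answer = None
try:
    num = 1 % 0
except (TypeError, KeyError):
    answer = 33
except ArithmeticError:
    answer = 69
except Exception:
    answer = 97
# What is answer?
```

Step-by-step execution trace:
1. `num = 1 % 0` raises ZeroDivisionError.
2. `except (TypeError, KeyError)` does not match ZeroDivisionError; skipped.
3. `except ArithmeticError` matches (ZeroDivisionError is a subclass of ArithmeticError) → answer = 69.
4. `except Exception` is not reached.
Result: 69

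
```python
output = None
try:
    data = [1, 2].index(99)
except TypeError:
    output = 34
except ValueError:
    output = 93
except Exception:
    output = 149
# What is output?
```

Step-by-step execution trace:
1. `data = [1, 2].index(99)` raises ValueError.
2. `except TypeError` does not match ValueError; skipped.
3. `except ValueError` matches → output = 93.
4. Remaining except clauses are skipped.
Result: 93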